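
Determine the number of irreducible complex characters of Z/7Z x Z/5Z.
35

Derivation: The number of irreducible complex representations of a finite group equals its number of conjugacy classes. Z/7Z x Z/5Z is abelian of order 35, so every element is its own conjugacy class: 35 classes, so Z/7Z x Z/5Z (order 35) has exactly 35 irreducible complex representations.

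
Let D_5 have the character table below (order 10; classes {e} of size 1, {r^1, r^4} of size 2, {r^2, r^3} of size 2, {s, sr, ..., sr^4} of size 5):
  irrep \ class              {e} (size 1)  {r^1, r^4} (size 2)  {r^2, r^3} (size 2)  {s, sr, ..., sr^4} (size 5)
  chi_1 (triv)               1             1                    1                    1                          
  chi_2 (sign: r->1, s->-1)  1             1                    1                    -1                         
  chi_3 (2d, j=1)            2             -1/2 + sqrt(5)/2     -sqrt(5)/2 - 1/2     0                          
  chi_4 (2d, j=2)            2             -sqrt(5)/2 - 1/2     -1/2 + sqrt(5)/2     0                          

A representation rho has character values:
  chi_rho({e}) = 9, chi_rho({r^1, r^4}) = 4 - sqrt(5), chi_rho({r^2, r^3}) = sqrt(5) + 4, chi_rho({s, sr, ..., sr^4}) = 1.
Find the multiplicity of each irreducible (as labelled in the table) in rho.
Multiplicities: chi_1: 3, chi_2: 2, chi_3: 0, chi_4: 2.

Proof sketch: Use <chi_rho, chi> = (1/|G|) sum_C |C| * chi_rho(C) * conj(chi(C)) with |G| = 10 for each irreducible chi in the table:
  <chi_rho, chi_1> = (1/10)[1*(9)*conj(1) + 2*(4 - sqrt(5))*conj(1) + 2*(sqrt(5) + 4)*conj(1) + 5*(1)*conj(1)]
      = (1/10)[(9) + (8 - 2*sqrt(5)) + (2*sqrt(5) + 8) + (5)] = 30/10 = 3
  <chi_rho, chi_2> = (1/10)[1*(9)*conj(1) + 2*(4 - sqrt(5))*conj(1) + 2*(sqrt(5) + 4)*conj(1) + 5*(1)*conj(-1)]
      = (1/10)[(9) + (8 - 2*sqrt(5)) + (2*sqrt(5) + 8) + (-5)] = 20/10 = 2
  <chi_rho, chi_3> = (1/10)[1*(9)*conj(2) + 2*(4 - sqrt(5))*conj(-1/2 + sqrt(5)/2) + 2*(sqrt(5) + 4)*conj(-sqrt(5)/2 - 1/2) + 5*(1)*conj(0)]
      = (1/10)[(18) + (-9 + 5*sqrt(5)) + (-5*sqrt(5) - 9) + (0)] = 0/10 = 0
  <chi_rho, chi_4> = (1/10)[1*(9)*conj(2) + 2*(4 - sqrt(5))*conj(-sqrt(5)/2 - 1/2) + 2*(sqrt(5) + 4)*conj(-1/2 + sqrt(5)/2) + 5*(1)*conj(0)]
      = (1/10)[(18) + (1 - 3*sqrt(5)) + (1 + 3*sqrt(5)) + (0)] = 20/10 = 2
Dimension check: dim(rho) = sum (mult * dim) = 3*1 + 2*1 + 0*2 + 2*2 = 9 = chi_rho(e) = 9.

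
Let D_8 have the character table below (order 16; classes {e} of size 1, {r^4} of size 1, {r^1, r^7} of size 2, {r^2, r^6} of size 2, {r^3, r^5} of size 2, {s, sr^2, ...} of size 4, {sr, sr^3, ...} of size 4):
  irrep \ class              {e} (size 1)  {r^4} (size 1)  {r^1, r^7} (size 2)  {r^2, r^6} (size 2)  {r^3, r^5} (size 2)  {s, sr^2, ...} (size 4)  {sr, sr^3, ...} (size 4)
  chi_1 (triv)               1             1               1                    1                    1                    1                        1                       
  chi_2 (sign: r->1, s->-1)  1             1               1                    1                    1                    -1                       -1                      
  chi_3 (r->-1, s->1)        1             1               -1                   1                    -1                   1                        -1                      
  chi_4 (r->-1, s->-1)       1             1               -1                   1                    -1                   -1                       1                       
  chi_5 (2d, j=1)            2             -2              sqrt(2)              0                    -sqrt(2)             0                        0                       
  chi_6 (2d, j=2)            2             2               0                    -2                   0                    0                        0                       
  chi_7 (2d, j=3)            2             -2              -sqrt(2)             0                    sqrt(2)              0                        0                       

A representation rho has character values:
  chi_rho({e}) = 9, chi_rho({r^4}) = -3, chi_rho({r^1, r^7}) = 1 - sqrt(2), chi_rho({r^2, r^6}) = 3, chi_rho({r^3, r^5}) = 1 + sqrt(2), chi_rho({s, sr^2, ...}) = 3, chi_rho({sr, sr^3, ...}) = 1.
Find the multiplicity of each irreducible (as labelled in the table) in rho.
Multiplicities: chi_1: 2, chi_2: 0, chi_3: 1, chi_4: 0, chi_5: 1, chi_6: 0, chi_7: 2.

Derivation: Use <chi_rho, chi> = (1/|G|) sum_C |C| * chi_rho(C) * conj(chi(C)) with |G| = 16 for each irreducible chi in the table:
  <chi_rho, chi_1> = (1/16)[1*(9)*conj(1) + 1*(-3)*conj(1) + 2*(1 - sqrt(2))*conj(1) + 2*(3)*conj(1) + 2*(1 + sqrt(2))*conj(1) + 4*(3)*conj(1) + 4*(1)*conj(1)]
      = (1/16)[(9) + (-3) + (2 - 2*sqrt(2)) + (6) + (2 + 2*sqrt(2)) + (12) + (4)] = 32/16 = 2
  <chi_rho, chi_2> = (1/16)[1*(9)*conj(1) + 1*(-3)*conj(1) + 2*(1 - sqrt(2))*conj(1) + 2*(3)*conj(1) + 2*(1 + sqrt(2))*conj(1) + 4*(3)*conj(-1) + 4*(1)*conj(-1)]
      = (1/16)[(9) + (-3) + (2 - 2*sqrt(2)) + (6) + (2 + 2*sqrt(2)) + (-12) + (-4)] = 0/16 = 0
  <chi_rho, chi_3> = (1/16)[1*(9)*conj(1) + 1*(-3)*conj(1) + 2*(1 - sqrt(2))*conj(-1) + 2*(3)*conj(1) + 2*(1 + sqrt(2))*conj(-1) + 4*(3)*conj(1) + 4*(1)*conj(-1)]
      = (1/16)[(9) + (-3) + (-2 + 2*sqrt(2)) + (6) + (-2*sqrt(2) - 2) + (12) + (-4)] = 16/16 = 1
  <chi_rho, chi_4> = (1/16)[1*(9)*conj(1) + 1*(-3)*conj(1) + 2*(1 - sqrt(2))*conj(-1) + 2*(3)*conj(1) + 2*(1 + sqrt(2))*conj(-1) + 4*(3)*conj(-1) + 4*(1)*conj(1)]
      = (1/16)[(9) + (-3) + (-2 + 2*sqrt(2)) + (6) + (-2*sqrt(2) - 2) + (-12) + (4)] = 0/16 = 0
  <chi_rho, chi_5> = (1/16)[1*(9)*conj(2) + 1*(-3)*conj(-2) + 2*(1 - sqrt(2))*conj(sqrt(2)) + 2*(3)*conj(0) + 2*(1 + sqrt(2))*conj(-sqrt(2)) + 4*(3)*conj(0) + 4*(1)*conj(0)]
      = (1/16)[(18) + (6) + (-4 + 2*sqrt(2)) + (0) + (-4 - 2*sqrt(2)) + (0) + (0)] = 16/16 = 1
  <chi_rho, chi_6> = (1/16)[1*(9)*conj(2) + 1*(-3)*conj(2) + 2*(1 - sqrt(2))*conj(0) + 2*(3)*conj(-2) + 2*(1 + sqrt(2))*conj(0) + 4*(3)*conj(0) + 4*(1)*conj(0)]
      = (1/16)[(18) + (-6) + (0) + (-12) + (0) + (0) + (0)] = 0/16 = 0
  <chi_rho, chi_7> = (1/16)[1*(9)*conj(2) + 1*(-3)*conj(-2) + 2*(1 - sqrt(2))*conj(-sqrt(2)) + 2*(3)*conj(0) + 2*(1 + sqrt(2))*conj(sqrt(2)) + 4*(3)*conj(0) + 4*(1)*conj(0)]
      = (1/16)[(18) + (6) + (4 - 2*sqrt(2)) + (0) + (2*sqrt(2) + 4) + (0) + (0)] = 32/16 = 2
Dimension check: dim(rho) = sum (mult * dim) = 2*1 + 0*1 + 1*1 + 0*1 + 1*2 + 0*2 + 2*2 = 9 = chi_rho(e) = 9.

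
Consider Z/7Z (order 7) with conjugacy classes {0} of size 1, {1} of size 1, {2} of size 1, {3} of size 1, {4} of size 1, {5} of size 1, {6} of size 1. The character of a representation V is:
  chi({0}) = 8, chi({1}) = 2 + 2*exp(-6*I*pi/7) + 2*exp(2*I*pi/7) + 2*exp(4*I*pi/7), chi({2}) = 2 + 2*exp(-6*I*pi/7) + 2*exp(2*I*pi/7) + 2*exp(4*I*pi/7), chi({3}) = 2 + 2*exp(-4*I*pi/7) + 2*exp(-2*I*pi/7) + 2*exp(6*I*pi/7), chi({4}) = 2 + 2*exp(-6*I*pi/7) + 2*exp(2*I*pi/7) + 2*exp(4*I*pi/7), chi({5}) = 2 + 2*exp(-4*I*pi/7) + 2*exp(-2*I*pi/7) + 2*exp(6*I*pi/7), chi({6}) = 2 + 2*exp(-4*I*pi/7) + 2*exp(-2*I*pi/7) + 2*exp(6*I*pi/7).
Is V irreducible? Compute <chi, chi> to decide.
Not irreducible (reducible): <chi, chi> = 16 > 1.

Justification: <chi, chi> = (1/|G|) sum_C |C| * |chi(C)|^2 = (1/7)[1*|8|^2 + 1*|2 + 2*exp(-6*I*pi/7) + 2*exp(2*I*pi/7) + 2*exp(4*I*pi/7)|^2 + 1*|2 + 2*exp(-6*I*pi/7) + 2*exp(2*I*pi/7) + 2*exp(4*I*pi/7)|^2 + 1*|2 + 2*exp(-4*I*pi/7) + 2*exp(-2*I*pi/7) + 2*exp(6*I*pi/7)|^2 + 1*|2 + 2*exp(-6*I*pi/7) + 2*exp(2*I*pi/7) + 2*exp(4*I*pi/7)|^2 + 1*|2 + 2*exp(-4*I*pi/7) + 2*exp(-2*I*pi/7) + 2*exp(6*I*pi/7)|^2 + 1*|2 + 2*exp(-4*I*pi/7) + 2*exp(-2*I*pi/7) + 2*exp(6*I*pi/7)|^2]
  = (1/7)[(64) + (8) + (8) + (8) + (8) + (8) + (8)] = 112/7 = 16.
(Exp terms are combined using exp(i*s)*conj(exp(i*t)) = exp(i*(s-t)), and sums of them are collapsed using the identity that for every m > 1 the m distinct m-th roots of unity sum to 0, e.g. 1 + exp(2*I*pi/3) + exp(-2*I*pi/3) = 0.)
A character is irreducible iff <chi, chi> = 1, so this representation is reducible.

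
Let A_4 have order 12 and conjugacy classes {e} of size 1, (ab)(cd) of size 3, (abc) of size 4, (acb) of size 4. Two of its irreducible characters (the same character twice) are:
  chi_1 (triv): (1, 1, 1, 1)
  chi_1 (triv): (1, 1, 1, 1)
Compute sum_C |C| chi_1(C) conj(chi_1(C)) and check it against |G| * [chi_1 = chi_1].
Sum = 12 = |G| = 12; so <chi_1, chi_1> = 1 (norm-1 confirms irreducibility).

Argument: Compute term by term over conjugacy classes (|C| * chi_1(C) * conj(chi_1(C))):
  1*(1)*conj(1) + 3*(1)*conj(1) + 4*(1)*conj(1) + 4*(1)*conj(1)
  = (1) + (3) + (4) + (4)
  = 12.
(Exp terms are combined using exp(i*s)*conj(exp(i*t)) = exp(i*(s-t)), and sums of them are collapsed using the identity that for every m > 1 the m distinct m-th roots of unity sum to 0, e.g. 1 + exp(2*I*pi/3) + exp(-2*I*pi/3) = 0.)
Dividing by |G| = 12 gives 12/12 = 1, matching the row-orthogonality relation <chi_1, chi_1> = [chi_1 = chi_1].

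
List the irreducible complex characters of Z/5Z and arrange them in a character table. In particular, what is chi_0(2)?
Character table of Z/5Z (irreps indexed chi_0,...,chi_4 with chi_k(m) = zeta_5^(k*m), zeta_5 = exp(2*pi*i/5)):
  irrep \ class  {0} (size 1)  {1} (size 1)    {2} (size 1)    {3} (size 1)    {4} (size 1)  
  chi_0          1             1               1               1               1             
  chi_1          1             exp(2*I*pi/5)   exp(4*I*pi/5)   exp(-4*I*pi/5)  exp(-2*I*pi/5)
  chi_2          1             exp(4*I*pi/5)   exp(-2*I*pi/5)  exp(2*I*pi/5)   exp(-4*I*pi/5)
  chi_3          1             exp(-4*I*pi/5)  exp(2*I*pi/5)   exp(-2*I*pi/5)  exp(4*I*pi/5) 
  chi_4          1             exp(-2*I*pi/5)  exp(-4*I*pi/5)  exp(4*I*pi/5)   exp(2*I*pi/5) 

Spot check: chi_0(2) = zeta_5^(0*2) = zeta_5^0 = 1.

Solution. Z/5Z is abelian, so all 5 irreducible complex representations are 1-dimensional. They are given by chi_k(m) = zeta_5^(k*m) for k = 0,...,4. Row orthogonality: sum_m chi_k(m) conj(chi_l(m)) = 5 * [k = l].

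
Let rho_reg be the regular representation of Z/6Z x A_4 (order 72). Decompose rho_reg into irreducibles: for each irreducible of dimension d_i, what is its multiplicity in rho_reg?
Each irreducible V_i of dimension d_i appears with multiplicity d_i, i.e. rho_reg = (direct sum over all irreducibles V_i) d_i V_i. The irreducible dimensions for Z/6Z x A_4 are 1, 1, 1, 1, 1, 1, 1, 1, 1, 1, 1, 1, 1, 1, 1, 1, 1, 1, 3, 3, 3, 3, 3, 3: 18 irreducibles of dimension 1, each with multiplicity 1; 6 irreducibles of dimension 3, each with multiplicity 3. Total dimension 18*1*1 + 6*3*3 = 72 = |G|.

Why: General theorem: in the regular representation of a finite group G, each irreducible appears with multiplicity equal to its dimension. Check: dim(rho_reg) = sum d_i^2 = 1 + 1 + 1 + 1 + 1 + 1 + 1 + 1 + 1 + 1 + 1 + 1 + 1 + 1 + 1 + 1 + 1 + 1 + 9 + 9 + 9 + 9 + 9 + 9 = 72 = |G|.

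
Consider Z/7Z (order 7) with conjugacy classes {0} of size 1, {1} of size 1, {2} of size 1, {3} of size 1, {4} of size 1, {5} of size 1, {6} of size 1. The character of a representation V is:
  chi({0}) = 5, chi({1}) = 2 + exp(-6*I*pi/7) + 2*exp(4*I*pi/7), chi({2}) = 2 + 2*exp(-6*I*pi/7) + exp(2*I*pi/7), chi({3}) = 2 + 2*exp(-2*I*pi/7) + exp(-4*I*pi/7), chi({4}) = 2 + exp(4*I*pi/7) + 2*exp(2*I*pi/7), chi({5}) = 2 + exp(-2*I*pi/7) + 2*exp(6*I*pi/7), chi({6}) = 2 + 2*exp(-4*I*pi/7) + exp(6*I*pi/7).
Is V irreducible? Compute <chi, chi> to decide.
Not irreducible (reducible): <chi, chi> = 9 > 1.

<chi, chi> = (1/|G|) sum_C |C| * |chi(C)|^2 = (1/7)[1*|5|^2 + 1*|2 + exp(-6*I*pi/7) + 2*exp(4*I*pi/7)|^2 + 1*|2 + 2*exp(-6*I*pi/7) + exp(2*I*pi/7)|^2 + 1*|2 + 2*exp(-2*I*pi/7) + exp(-4*I*pi/7)|^2 + 1*|2 + exp(4*I*pi/7) + 2*exp(2*I*pi/7)|^2 + 1*|2 + exp(-2*I*pi/7) + 2*exp(6*I*pi/7)|^2 + 1*|2 + 2*exp(-4*I*pi/7) + exp(6*I*pi/7)|^2]
  = (1/7)[(25) + (9 + 6*exp(-4*I*pi/7) + 2*exp(-6*I*pi/7) + 2*exp(6*I*pi/7) + 6*exp(4*I*pi/7)) + (9 + 6*exp(-6*I*pi/7) + 2*exp(-2*I*pi/7) + 2*exp(2*I*pi/7) + 6*exp(6*I*pi/7)) + (9 + 6*exp(-2*I*pi/7) + 2*exp(-4*I*pi/7) + 2*exp(4*I*pi/7) + 6*exp(2*I*pi/7)) + (9 + 6*exp(-2*I*pi/7) + 2*exp(-4*I*pi/7) + 2*exp(4*I*pi/7) + 6*exp(2*I*pi/7)) + (9 + 6*exp(-6*I*pi/7) + 2*exp(-2*I*pi/7) + 2*exp(2*I*pi/7) + 6*exp(6*I*pi/7)) + (9 + 6*exp(-4*I*pi/7) + 2*exp(-6*I*pi/7) + 2*exp(6*I*pi/7) + 6*exp(4*I*pi/7))] = 63/7 = 9.
(Exp terms are combined using exp(i*s)*conj(exp(i*t)) = exp(i*(s-t)), and sums of them are collapsed using the identity that for every m > 1 the m distinct m-th roots of unity sum to 0, e.g. 1 + exp(2*I*pi/3) + exp(-2*I*pi/3) = 0.)
A character is irreducible iff <chi, chi> = 1, so this representation is reducible.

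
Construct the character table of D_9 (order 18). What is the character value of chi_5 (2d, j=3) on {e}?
Conjugacy classes: {e} of size 1, {r^1, r^8} of size 2, {r^2, r^7} of size 2, {r^3, r^6} of size 2, {r^4, r^5} of size 2, {s, sr, ..., sr^8} of size 9.
Character table:
  irrep \ class              {e} (size 1)  {r^1, r^8} (size 2)  {r^2, r^7} (size 2)  {r^3, r^6} (size 2)  {r^4, r^5} (size 2)  {s, sr, ..., sr^8} (size 9)
  chi_1 (triv)               1             1                    1                    1                    1                    1                          
  chi_2 (sign: r->1, s->-1)  1             1                    1                    1                    1                    -1                         
  chi_3 (2d, j=1)            2             2*cos(2*pi/9)        2*cos(4*pi/9)        -1                   -2*cos(pi/9)         0                          
  chi_4 (2d, j=2)            2             2*cos(4*pi/9)        -2*cos(pi/9)         -1                   2*cos(2*pi/9)        0                          
  chi_5 (2d, j=3)            2             -1                   -1                   2                    -1                   0                          
  chi_6 (2d, j=4)            2             -2*cos(pi/9)         2*cos(2*pi/9)        -1                   2*cos(4*pi/9)        0                          

Spot check: chi_5 (2d, j=3) on {e} = 2.

Justification: D_9 has order 2*9 = 18 with 6 conjugacy classes, hence 6 irreducibles. Sum of squared dims 1 + 1 + 4 + 4 + 4 + 4 = 18 = |G|. Linear characters come from the abelianisation; the 2-dimensional irreps have character r^k -> 2*cos(2*pi*j*k/9), reflections -> 0.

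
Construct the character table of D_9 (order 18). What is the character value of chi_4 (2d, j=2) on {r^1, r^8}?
Conjugacy classes: {e} of size 1, {r^1, r^8} of size 2, {r^2, r^7} of size 2, {r^3, r^6} of size 2, {r^4, r^5} of size 2, {s, sr, ..., sr^8} of size 9.
Character table:
  irrep \ class              {e} (size 1)  {r^1, r^8} (size 2)  {r^2, r^7} (size 2)  {r^3, r^6} (size 2)  {r^4, r^5} (size 2)  {s, sr, ..., sr^8} (size 9)
  chi_1 (triv)               1             1                    1                    1                    1                    1                          
  chi_2 (sign: r->1, s->-1)  1             1                    1                    1                    1                    -1                         
  chi_3 (2d, j=1)            2             2*cos(2*pi/9)        2*cos(4*pi/9)        -1                   -2*cos(pi/9)         0                          
  chi_4 (2d, j=2)            2             2*cos(4*pi/9)        -2*cos(pi/9)         -1                   2*cos(2*pi/9)        0                          
  chi_5 (2d, j=3)            2             -1                   -1                   2                    -1                   0                          
  chi_6 (2d, j=4)            2             -2*cos(pi/9)         2*cos(2*pi/9)        -1                   2*cos(4*pi/9)        0                          

Spot check: chi_4 (2d, j=2) on {r^1, r^8} = 2*cos(4*pi/9).

Argument: D_9 has order 2*9 = 18 with 6 conjugacy classes, hence 6 irreducibles. Sum of squared dims 1 + 1 + 4 + 4 + 4 + 4 = 18 = |G|. Linear characters come from the abelianisation; the 2-dimensional irreps have character r^k -> 2*cos(2*pi*j*k/9), reflections -> 0.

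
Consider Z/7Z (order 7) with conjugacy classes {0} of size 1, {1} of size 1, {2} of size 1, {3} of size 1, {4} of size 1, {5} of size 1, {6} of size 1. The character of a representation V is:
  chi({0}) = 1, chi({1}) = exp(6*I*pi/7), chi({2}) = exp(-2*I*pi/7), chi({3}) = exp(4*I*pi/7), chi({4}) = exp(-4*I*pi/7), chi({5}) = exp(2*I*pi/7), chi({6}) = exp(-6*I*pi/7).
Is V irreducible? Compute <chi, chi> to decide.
Irreducible: <chi, chi> = 1.

Justification: <chi, chi> = (1/|G|) sum_C |C| * |chi(C)|^2 = (1/7)[1*|1|^2 + 1*|exp(6*I*pi/7)|^2 + 1*|exp(-2*I*pi/7)|^2 + 1*|exp(4*I*pi/7)|^2 + 1*|exp(-4*I*pi/7)|^2 + 1*|exp(2*I*pi/7)|^2 + 1*|exp(-6*I*pi/7)|^2]
  = (1/7)[(1) + (1) + (1) + (1) + (1) + (1) + (1)] = 7/7 = 1.
(Exp terms are combined using exp(i*s)*conj(exp(i*t)) = exp(i*(s-t)), and sums of them are collapsed using the identity that for every m > 1 the m distinct m-th roots of unity sum to 0, e.g. 1 + exp(2*I*pi/3) + exp(-2*I*pi/3) = 0.)
A character is irreducible iff <chi, chi> = 1, so this representation is irreducible.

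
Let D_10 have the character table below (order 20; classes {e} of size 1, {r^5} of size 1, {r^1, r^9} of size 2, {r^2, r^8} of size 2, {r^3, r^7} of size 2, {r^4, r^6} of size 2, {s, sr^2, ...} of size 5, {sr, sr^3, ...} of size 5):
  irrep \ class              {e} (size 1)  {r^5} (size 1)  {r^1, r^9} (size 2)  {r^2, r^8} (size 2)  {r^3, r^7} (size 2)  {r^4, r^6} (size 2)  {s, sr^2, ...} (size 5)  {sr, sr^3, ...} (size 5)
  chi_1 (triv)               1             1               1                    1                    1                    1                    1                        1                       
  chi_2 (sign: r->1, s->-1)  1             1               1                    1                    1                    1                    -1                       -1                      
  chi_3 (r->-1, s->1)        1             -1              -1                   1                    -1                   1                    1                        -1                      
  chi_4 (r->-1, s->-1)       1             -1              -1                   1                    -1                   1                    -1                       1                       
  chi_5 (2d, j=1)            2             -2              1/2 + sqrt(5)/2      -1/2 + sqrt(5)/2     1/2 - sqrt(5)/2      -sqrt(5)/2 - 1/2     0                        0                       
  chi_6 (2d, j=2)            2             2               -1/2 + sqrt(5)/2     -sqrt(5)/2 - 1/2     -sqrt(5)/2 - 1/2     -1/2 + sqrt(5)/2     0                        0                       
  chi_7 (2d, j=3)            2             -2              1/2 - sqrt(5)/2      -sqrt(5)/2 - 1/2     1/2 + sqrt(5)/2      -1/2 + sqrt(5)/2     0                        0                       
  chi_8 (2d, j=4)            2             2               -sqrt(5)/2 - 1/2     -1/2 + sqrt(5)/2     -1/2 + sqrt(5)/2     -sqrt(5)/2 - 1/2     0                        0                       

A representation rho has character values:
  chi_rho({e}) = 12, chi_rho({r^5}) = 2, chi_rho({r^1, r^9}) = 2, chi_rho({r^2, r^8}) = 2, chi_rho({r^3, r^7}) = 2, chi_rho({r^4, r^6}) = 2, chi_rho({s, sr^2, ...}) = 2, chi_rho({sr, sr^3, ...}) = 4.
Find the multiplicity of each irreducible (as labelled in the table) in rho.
Multiplicities: chi_1: 3, chi_2: 0, chi_3: 0, chi_4: 1, chi_5: 1, chi_6: 1, chi_7: 1, chi_8: 1.

Explanation: Use <chi_rho, chi> = (1/|G|) sum_C |C| * chi_rho(C) * conj(chi(C)) with |G| = 20 for each irreducible chi in the table:
  <chi_rho, chi_1> = (1/20)[1*(12)*conj(1) + 1*(2)*conj(1) + 2*(2)*conj(1) + 2*(2)*conj(1) + 2*(2)*conj(1) + 2*(2)*conj(1) + 5*(2)*conj(1) + 5*(4)*conj(1)]
      = (1/20)[(12) + (2) + (4) + (4) + (4) + (4) + (10) + (20)] = 60/20 = 3
  <chi_rho, chi_2> = (1/20)[1*(12)*conj(1) + 1*(2)*conj(1) + 2*(2)*conj(1) + 2*(2)*conj(1) + 2*(2)*conj(1) + 2*(2)*conj(1) + 5*(2)*conj(-1) + 5*(4)*conj(-1)]
      = (1/20)[(12) + (2) + (4) + (4) + (4) + (4) + (-10) + (-20)] = 0/20 = 0
  <chi_rho, chi_3> = (1/20)[1*(12)*conj(1) + 1*(2)*conj(-1) + 2*(2)*conj(-1) + 2*(2)*conj(1) + 2*(2)*conj(-1) + 2*(2)*conj(1) + 5*(2)*conj(1) + 5*(4)*conj(-1)]
      = (1/20)[(12) + (-2) + (-4) + (4) + (-4) + (4) + (10) + (-20)] = 0/20 = 0
  <chi_rho, chi_4> = (1/20)[1*(12)*conj(1) + 1*(2)*conj(-1) + 2*(2)*conj(-1) + 2*(2)*conj(1) + 2*(2)*conj(-1) + 2*(2)*conj(1) + 5*(2)*conj(-1) + 5*(4)*conj(1)]
      = (1/20)[(12) + (-2) + (-4) + (4) + (-4) + (4) + (-10) + (20)] = 20/20 = 1
  <chi_rho, chi_5> = (1/20)[1*(12)*conj(2) + 1*(2)*conj(-2) + 2*(2)*conj(1/2 + sqrt(5)/2) + 2*(2)*conj(-1/2 + sqrt(5)/2) + 2*(2)*conj(1/2 - sqrt(5)/2) + 2*(2)*conj(-sqrt(5)/2 - 1/2) + 5*(2)*conj(0) + 5*(4)*conj(0)]
      = (1/20)[(24) + (-4) + (2 + 2*sqrt(5)) + (-2 + 2*sqrt(5)) + (2 - 2*sqrt(5)) + (-2*sqrt(5) - 2) + (0) + (0)] = 20/20 = 1
  <chi_rho, chi_6> = (1/20)[1*(12)*conj(2) + 1*(2)*conj(2) + 2*(2)*conj(-1/2 + sqrt(5)/2) + 2*(2)*conj(-sqrt(5)/2 - 1/2) + 2*(2)*conj(-sqrt(5)/2 - 1/2) + 2*(2)*conj(-1/2 + sqrt(5)/2) + 5*(2)*conj(0) + 5*(4)*conj(0)]
      = (1/20)[(24) + (4) + (-2 + 2*sqrt(5)) + (-2*sqrt(5) - 2) + (-2*sqrt(5) - 2) + (-2 + 2*sqrt(5)) + (0) + (0)] = 20/20 = 1
  <chi_rho, chi_7> = (1/20)[1*(12)*conj(2) + 1*(2)*conj(-2) + 2*(2)*conj(1/2 - sqrt(5)/2) + 2*(2)*conj(-sqrt(5)/2 - 1/2) + 2*(2)*conj(1/2 + sqrt(5)/2) + 2*(2)*conj(-1/2 + sqrt(5)/2) + 5*(2)*conj(0) + 5*(4)*conj(0)]
      = (1/20)[(24) + (-4) + (2 - 2*sqrt(5)) + (-2*sqrt(5) - 2) + (2 + 2*sqrt(5)) + (-2 + 2*sqrt(5)) + (0) + (0)] = 20/20 = 1
  <chi_rho, chi_8> = (1/20)[1*(12)*conj(2) + 1*(2)*conj(2) + 2*(2)*conj(-sqrt(5)/2 - 1/2) + 2*(2)*conj(-1/2 + sqrt(5)/2) + 2*(2)*conj(-1/2 + sqrt(5)/2) + 2*(2)*conj(-sqrt(5)/2 - 1/2) + 5*(2)*conj(0) + 5*(4)*conj(0)]
      = (1/20)[(24) + (4) + (-2*sqrt(5) - 2) + (-2 + 2*sqrt(5)) + (-2 + 2*sqrt(5)) + (-2*sqrt(5) - 2) + (0) + (0)] = 20/20 = 1
Dimension check: dim(rho) = sum (mult * dim) = 3*1 + 0*1 + 0*1 + 1*1 + 1*2 + 1*2 + 1*2 + 1*2 = 12 = chi_rho(e) = 12.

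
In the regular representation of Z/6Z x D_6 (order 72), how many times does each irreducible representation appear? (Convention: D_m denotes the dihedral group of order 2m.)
Each irreducible V_i of dimension d_i appears with multiplicity d_i, i.e. rho_reg = (direct sum over all irreducibles V_i) d_i V_i. The irreducible dimensions for Z/6Z x D_6 are 1, 1, 1, 1, 1, 1, 1, 1, 1, 1, 1, 1, 1, 1, 1, 1, 1, 1, 1, 1, 1, 1, 1, 1, 2, 2, 2, 2, 2, 2, 2, 2, 2, 2, 2, 2: 24 irreducibles of dimension 1, each with multiplicity 1; 12 irreducibles of dimension 2, each with multiplicity 2. Total dimension 24*1*1 + 12*2*2 = 72 = |G|.

Derivation: General theorem: in the regular representation of a finite group G, each irreducible appears with multiplicity equal to its dimension. Check: dim(rho_reg) = sum d_i^2 = 1 + 1 + 1 + 1 + 1 + 1 + 1 + 1 + 1 + 1 + 1 + 1 + 1 + 1 + 1 + 1 + 1 + 1 + 1 + 1 + 1 + 1 + 1 + 1 + 4 + 4 + 4 + 4 + 4 + 4 + 4 + 4 + 4 + 4 + 4 + 4 = 72 = |G|.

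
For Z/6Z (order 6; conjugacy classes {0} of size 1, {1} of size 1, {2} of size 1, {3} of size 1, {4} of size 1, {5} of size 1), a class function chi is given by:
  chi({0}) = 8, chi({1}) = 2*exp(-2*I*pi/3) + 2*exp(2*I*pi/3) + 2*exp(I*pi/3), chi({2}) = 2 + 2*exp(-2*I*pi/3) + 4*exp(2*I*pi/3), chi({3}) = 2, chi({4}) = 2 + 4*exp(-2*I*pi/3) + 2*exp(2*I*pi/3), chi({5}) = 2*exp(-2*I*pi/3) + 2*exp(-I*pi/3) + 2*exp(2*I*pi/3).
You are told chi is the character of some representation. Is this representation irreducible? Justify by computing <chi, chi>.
Not irreducible (reducible): <chi, chi> = 14 > 1.

Why: <chi, chi> = (1/|G|) sum_C |C| * |chi(C)|^2 = (1/6)[1*|8|^2 + 1*|2*exp(-2*I*pi/3) + 2*exp(2*I*pi/3) + 2*exp(I*pi/3)|^2 + 1*|2 + 2*exp(-2*I*pi/3) + 4*exp(2*I*pi/3)|^2 + 1*|2|^2 + 1*|2 + 4*exp(-2*I*pi/3) + 2*exp(2*I*pi/3)|^2 + 1*|2*exp(-2*I*pi/3) + 2*exp(-I*pi/3) + 2*exp(2*I*pi/3)|^2]
  = (1/6)[(64) + (4) + (4) + (4) + (4) + (4)] = 84/6 = 14.
(Exp terms are combined using exp(i*s)*conj(exp(i*t)) = exp(i*(s-t)), and sums of them are collapsed using the identity that for every m > 1 the m distinct m-th roots of unity sum to 0, e.g. 1 + exp(2*I*pi/3) + exp(-2*I*pi/3) = 0.)
A character is irreducible iff <chi, chi> = 1, so this representation is reducible.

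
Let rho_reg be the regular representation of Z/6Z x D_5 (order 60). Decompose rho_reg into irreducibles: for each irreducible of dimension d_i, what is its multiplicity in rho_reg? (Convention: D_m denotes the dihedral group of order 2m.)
Each irreducible V_i of dimension d_i appears with multiplicity d_i, i.e. rho_reg = (direct sum over all irreducibles V_i) d_i V_i. The irreducible dimensions for Z/6Z x D_5 are 1, 1, 1, 1, 1, 1, 1, 1, 1, 1, 1, 1, 2, 2, 2, 2, 2, 2, 2, 2, 2, 2, 2, 2: 12 irreducibles of dimension 1, each with multiplicity 1; 12 irreducibles of dimension 2, each with multiplicity 2. Total dimension 12*1*1 + 12*2*2 = 60 = |G|.

Justification: General theorem: in the regular representation of a finite group G, each irreducible appears with multiplicity equal to its dimension. Check: dim(rho_reg) = sum d_i^2 = 1 + 1 + 1 + 1 + 1 + 1 + 1 + 1 + 1 + 1 + 1 + 1 + 4 + 4 + 4 + 4 + 4 + 4 + 4 + 4 + 4 + 4 + 4 + 4 = 60 = |G|.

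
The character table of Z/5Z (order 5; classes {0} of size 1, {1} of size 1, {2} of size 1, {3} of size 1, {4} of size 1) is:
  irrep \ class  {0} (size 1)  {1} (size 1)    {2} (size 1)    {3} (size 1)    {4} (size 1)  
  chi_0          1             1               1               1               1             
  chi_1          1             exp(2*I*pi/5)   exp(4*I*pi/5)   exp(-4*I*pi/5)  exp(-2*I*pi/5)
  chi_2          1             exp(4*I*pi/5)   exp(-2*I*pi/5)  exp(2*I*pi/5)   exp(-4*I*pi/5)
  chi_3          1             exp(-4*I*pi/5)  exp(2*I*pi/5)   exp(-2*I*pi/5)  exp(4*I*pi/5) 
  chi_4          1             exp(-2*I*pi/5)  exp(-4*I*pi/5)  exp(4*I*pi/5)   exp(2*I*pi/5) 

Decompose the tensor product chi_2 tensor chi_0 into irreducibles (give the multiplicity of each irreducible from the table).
chi_2 tensor chi_0 = chi_2 (all other irreducibles have multiplicity 0).

Argument: The character of a tensor product is the pointwise product (chi_2 * chi_0)(C) = chi_2(C) * chi_0(C):
  {0}: (1)*(1), {1}: (exp(4*I*pi/5))*(1), {2}: (exp(-2*I*pi/5))*(1), {3}: (exp(2*I*pi/5))*(1), {4}: (exp(-4*I*pi/5))*(1)
so (chi_2 * chi_0) takes values
  {0} -> 1, {1} -> exp(4*I*pi/5), {2} -> exp(-2*I*pi/5), {3} -> exp(2*I*pi/5), {4} -> exp(-4*I*pi/5).
Now take the inner product of this character with each irreducible chi from the table, <chi_2*chi_0, chi> = (1/5) sum_C |C| (chi_2*chi_0)(C) conj(chi(C)):
  <chi_2*chi_0, chi_0> = (1/5)[1*(1)*conj(1) + 1*(exp(4*I*pi/5))*conj(1) + 1*(exp(-2*I*pi/5))*conj(1) + 1*(exp(2*I*pi/5))*conj(1) + 1*(exp(-4*I*pi/5))*conj(1)]
      = (1/5)[(1) + (exp(4*I*pi/5)) + (exp(-2*I*pi/5)) + (exp(2*I*pi/5)) + (exp(-4*I*pi/5))] = 0/5 = 0
  <chi_2*chi_0, chi_1> = (1/5)[1*(1)*conj(1) + 1*(exp(4*I*pi/5))*conj(exp(2*I*pi/5)) + 1*(exp(-2*I*pi/5))*conj(exp(4*I*pi/5)) + 1*(exp(2*I*pi/5))*conj(exp(-4*I*pi/5)) + 1*(exp(-4*I*pi/5))*conj(exp(-2*I*pi/5))]
      = (1/5)[(1) + (exp(2*I*pi/5)) + (exp(4*I*pi/5)) + (exp(-4*I*pi/5)) + (exp(-2*I*pi/5))] = 0/5 = 0
  <chi_2*chi_0, chi_2> = (1/5)[1*(1)*conj(1) + 1*(exp(4*I*pi/5))*conj(exp(4*I*pi/5)) + 1*(exp(-2*I*pi/5))*conj(exp(-2*I*pi/5)) + 1*(exp(2*I*pi/5))*conj(exp(2*I*pi/5)) + 1*(exp(-4*I*pi/5))*conj(exp(-4*I*pi/5))]
      = (1/5)[(1) + (1) + (1) + (1) + (1)] = 5/5 = 1
  <chi_2*chi_0, chi_3> = (1/5)[1*(1)*conj(1) + 1*(exp(4*I*pi/5))*conj(exp(-4*I*pi/5)) + 1*(exp(-2*I*pi/5))*conj(exp(2*I*pi/5)) + 1*(exp(2*I*pi/5))*conj(exp(-2*I*pi/5)) + 1*(exp(-4*I*pi/5))*conj(exp(4*I*pi/5))]
      = (1/5)[(1) + (exp(-2*I*pi/5)) + (exp(-4*I*pi/5)) + (exp(4*I*pi/5)) + (exp(2*I*pi/5))] = 0/5 = 0
  <chi_2*chi_0, chi_4> = (1/5)[1*(1)*conj(1) + 1*(exp(4*I*pi/5))*conj(exp(-2*I*pi/5)) + 1*(exp(-2*I*pi/5))*conj(exp(-4*I*pi/5)) + 1*(exp(2*I*pi/5))*conj(exp(4*I*pi/5)) + 1*(exp(-4*I*pi/5))*conj(exp(2*I*pi/5))]
      = (1/5)[(1) + (exp(-4*I*pi/5)) + (exp(2*I*pi/5)) + (exp(-2*I*pi/5)) + (exp(4*I*pi/5))] = 0/5 = 0
(Exp terms are combined using exp(i*s)*conj(exp(i*t)) = exp(i*(s-t)), and sums of them are collapsed using the identity that for every m > 1 the m distinct m-th roots of unity sum to 0, e.g. 1 + exp(2*I*pi/3) + exp(-2*I*pi/3) = 0.)
Hence the multiplicities are chi_2: 1. Dimension check: dim(chi_2)*dim(chi_0) = 1*1 = 1 and sum (mult * dim) = 1*1 = 1.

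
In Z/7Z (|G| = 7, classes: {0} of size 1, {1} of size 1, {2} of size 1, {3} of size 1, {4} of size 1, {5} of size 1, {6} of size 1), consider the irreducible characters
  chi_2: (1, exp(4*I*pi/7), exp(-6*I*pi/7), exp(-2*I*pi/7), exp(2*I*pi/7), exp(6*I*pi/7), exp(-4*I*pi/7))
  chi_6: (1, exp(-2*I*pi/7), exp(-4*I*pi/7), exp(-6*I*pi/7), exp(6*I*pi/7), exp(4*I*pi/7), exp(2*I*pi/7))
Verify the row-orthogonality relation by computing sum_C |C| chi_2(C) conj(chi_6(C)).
Sum = 0; so <chi_2, chi_6> = 0 (distinct irreducibles are orthogonal).

Why: Compute term by term over conjugacy classes (|C| * chi_2(C) * conj(chi_6(C))):
  1*(1)*conj(1) + 1*(exp(4*I*pi/7))*conj(exp(-2*I*pi/7)) + 1*(exp(-6*I*pi/7))*conj(exp(-4*I*pi/7)) + 1*(exp(-2*I*pi/7))*conj(exp(-6*I*pi/7)) + 1*(exp(2*I*pi/7))*conj(exp(6*I*pi/7)) + 1*(exp(6*I*pi/7))*conj(exp(4*I*pi/7)) + 1*(exp(-4*I*pi/7))*conj(exp(2*I*pi/7))
  = (1) + (exp(6*I*pi/7)) + (exp(-2*I*pi/7)) + (exp(4*I*pi/7)) + (exp(-4*I*pi/7)) + (exp(2*I*pi/7)) + (exp(-6*I*pi/7))
  = 0.
(Exp terms are combined using exp(i*s)*conj(exp(i*t)) = exp(i*(s-t)), and sums of them are collapsed using the identity that for every m > 1 the m distinct m-th roots of unity sum to 0, e.g. 1 + exp(2*I*pi/3) + exp(-2*I*pi/3) = 0.)
Dividing by |G| = 7 gives 0/7 = 0, matching the row-orthogonality relation <chi_2, chi_6> = [chi_2 = chi_6].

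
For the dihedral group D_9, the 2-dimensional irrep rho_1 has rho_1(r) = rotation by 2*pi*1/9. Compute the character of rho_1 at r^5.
chi_{rho_1}(r^5) = 2*cos(2*pi*1*5/9) = -2*cos(pi/9)

Why: rho_1(r^5) is rotation by angle 2*pi*1*5/9, whose trace is 2*cos(2*pi*1*5/9) = -2*cos(pi/9).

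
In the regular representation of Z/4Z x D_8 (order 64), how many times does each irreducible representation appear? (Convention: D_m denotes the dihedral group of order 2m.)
Each irreducible V_i of dimension d_i appears with multiplicity d_i, i.e. rho_reg = (direct sum over all irreducibles V_i) d_i V_i. The irreducible dimensions for Z/4Z x D_8 are 1, 1, 1, 1, 1, 1, 1, 1, 1, 1, 1, 1, 1, 1, 1, 1, 2, 2, 2, 2, 2, 2, 2, 2, 2, 2, 2, 2: 16 irreducibles of dimension 1, each with multiplicity 1; 12 irreducibles of dimension 2, each with multiplicity 2. Total dimension 16*1*1 + 12*2*2 = 64 = |G|.

Derivation: General theorem: in the regular representation of a finite group G, each irreducible appears with multiplicity equal to its dimension. Check: dim(rho_reg) = sum d_i^2 = 1 + 1 + 1 + 1 + 1 + 1 + 1 + 1 + 1 + 1 + 1 + 1 + 1 + 1 + 1 + 1 + 4 + 4 + 4 + 4 + 4 + 4 + 4 + 4 + 4 + 4 + 4 + 4 = 64 = |G|.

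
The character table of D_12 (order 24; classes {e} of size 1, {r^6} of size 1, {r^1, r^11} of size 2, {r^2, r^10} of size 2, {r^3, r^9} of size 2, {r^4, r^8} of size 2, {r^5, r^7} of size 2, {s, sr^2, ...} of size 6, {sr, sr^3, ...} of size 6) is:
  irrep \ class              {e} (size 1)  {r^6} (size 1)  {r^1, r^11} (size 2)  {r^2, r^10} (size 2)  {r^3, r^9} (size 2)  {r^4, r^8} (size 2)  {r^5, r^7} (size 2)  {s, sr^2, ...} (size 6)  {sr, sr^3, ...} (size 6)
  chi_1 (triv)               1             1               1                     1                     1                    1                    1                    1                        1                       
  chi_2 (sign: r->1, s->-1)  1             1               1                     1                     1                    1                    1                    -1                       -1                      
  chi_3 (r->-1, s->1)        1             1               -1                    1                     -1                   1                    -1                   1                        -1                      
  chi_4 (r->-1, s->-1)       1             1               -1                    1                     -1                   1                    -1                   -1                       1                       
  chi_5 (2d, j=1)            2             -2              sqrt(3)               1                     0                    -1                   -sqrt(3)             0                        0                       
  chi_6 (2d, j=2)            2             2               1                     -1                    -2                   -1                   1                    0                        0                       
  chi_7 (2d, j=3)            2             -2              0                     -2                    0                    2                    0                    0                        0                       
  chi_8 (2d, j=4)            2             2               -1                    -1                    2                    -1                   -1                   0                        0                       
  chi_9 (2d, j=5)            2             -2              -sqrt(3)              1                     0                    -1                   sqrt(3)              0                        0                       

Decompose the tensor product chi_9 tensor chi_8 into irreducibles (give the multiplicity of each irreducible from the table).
chi_9 tensor chi_8 = chi_5 + chi_7 (all other irreducibles have multiplicity 0).

Proof sketch: The character of a tensor product is the pointwise product (chi_9 * chi_8)(C) = chi_9(C) * chi_8(C):
  {e}: (2)*(2), {r^6}: (-2)*(2), {r^1, r^11}: (-sqrt(3))*(-1), {r^2, r^10}: (1)*(-1), {r^3, r^9}: (0)*(2), {r^4, r^8}: (-1)*(-1), {r^5, r^7}: (sqrt(3))*(-1), {s, sr^2, ...}: (0)*(0), {sr, sr^3, ...}: (0)*(0)
so (chi_9 * chi_8) takes values
  {e} -> 4, {r^6} -> -4, {r^1, r^11} -> sqrt(3), {r^2, r^10} -> -1, {r^3, r^9} -> 0, {r^4, r^8} -> 1, {r^5, r^7} -> -sqrt(3), {s, sr^2, ...} -> 0, {sr, sr^3, ...} -> 0.
Now take the inner product of this character with each irreducible chi from the table, <chi_9*chi_8, chi> = (1/24) sum_C |C| (chi_9*chi_8)(C) conj(chi(C)):
  <chi_9*chi_8, chi_1> = (1/24)[1*(4)*conj(1) + 1*(-4)*conj(1) + 2*(sqrt(3))*conj(1) + 2*(-1)*conj(1) + 2*(0)*conj(1) + 2*(1)*conj(1) + 2*(-sqrt(3))*conj(1) + 6*(0)*conj(1) + 6*(0)*conj(1)]
      = (1/24)[(4) + (-4) + (2*sqrt(3)) + (-2) + (0) + (2) + (-2*sqrt(3)) + (0) + (0)] = 0/24 = 0
  <chi_9*chi_8, chi_2> = (1/24)[1*(4)*conj(1) + 1*(-4)*conj(1) + 2*(sqrt(3))*conj(1) + 2*(-1)*conj(1) + 2*(0)*conj(1) + 2*(1)*conj(1) + 2*(-sqrt(3))*conj(1) + 6*(0)*conj(-1) + 6*(0)*conj(-1)]
      = (1/24)[(4) + (-4) + (2*sqrt(3)) + (-2) + (0) + (2) + (-2*sqrt(3)) + (0) + (0)] = 0/24 = 0
  <chi_9*chi_8, chi_3> = (1/24)[1*(4)*conj(1) + 1*(-4)*conj(1) + 2*(sqrt(3))*conj(-1) + 2*(-1)*conj(1) + 2*(0)*conj(-1) + 2*(1)*conj(1) + 2*(-sqrt(3))*conj(-1) + 6*(0)*conj(1) + 6*(0)*conj(-1)]
      = (1/24)[(4) + (-4) + (-2*sqrt(3)) + (-2) + (0) + (2) + (2*sqrt(3)) + (0) + (0)] = 0/24 = 0
  <chi_9*chi_8, chi_4> = (1/24)[1*(4)*conj(1) + 1*(-4)*conj(1) + 2*(sqrt(3))*conj(-1) + 2*(-1)*conj(1) + 2*(0)*conj(-1) + 2*(1)*conj(1) + 2*(-sqrt(3))*conj(-1) + 6*(0)*conj(-1) + 6*(0)*conj(1)]
      = (1/24)[(4) + (-4) + (-2*sqrt(3)) + (-2) + (0) + (2) + (2*sqrt(3)) + (0) + (0)] = 0/24 = 0
  <chi_9*chi_8, chi_5> = (1/24)[1*(4)*conj(2) + 1*(-4)*conj(-2) + 2*(sqrt(3))*conj(sqrt(3)) + 2*(-1)*conj(1) + 2*(0)*conj(0) + 2*(1)*conj(-1) + 2*(-sqrt(3))*conj(-sqrt(3)) + 6*(0)*conj(0) + 6*(0)*conj(0)]
      = (1/24)[(8) + (8) + (6) + (-2) + (0) + (-2) + (6) + (0) + (0)] = 24/24 = 1
  <chi_9*chi_8, chi_6> = (1/24)[1*(4)*conj(2) + 1*(-4)*conj(2) + 2*(sqrt(3))*conj(1) + 2*(-1)*conj(-1) + 2*(0)*conj(-2) + 2*(1)*conj(-1) + 2*(-sqrt(3))*conj(1) + 6*(0)*conj(0) + 6*(0)*conj(0)]
      = (1/24)[(8) + (-8) + (2*sqrt(3)) + (2) + (0) + (-2) + (-2*sqrt(3)) + (0) + (0)] = 0/24 = 0
  <chi_9*chi_8, chi_7> = (1/24)[1*(4)*conj(2) + 1*(-4)*conj(-2) + 2*(sqrt(3))*conj(0) + 2*(-1)*conj(-2) + 2*(0)*conj(0) + 2*(1)*conj(2) + 2*(-sqrt(3))*conj(0) + 6*(0)*conj(0) + 6*(0)*conj(0)]
      = (1/24)[(8) + (8) + (0) + (4) + (0) + (4) + (0) + (0) + (0)] = 24/24 = 1
  <chi_9*chi_8, chi_8> = (1/24)[1*(4)*conj(2) + 1*(-4)*conj(2) + 2*(sqrt(3))*conj(-1) + 2*(-1)*conj(-1) + 2*(0)*conj(2) + 2*(1)*conj(-1) + 2*(-sqrt(3))*conj(-1) + 6*(0)*conj(0) + 6*(0)*conj(0)]
      = (1/24)[(8) + (-8) + (-2*sqrt(3)) + (2) + (0) + (-2) + (2*sqrt(3)) + (0) + (0)] = 0/24 = 0
  <chi_9*chi_8, chi_9> = (1/24)[1*(4)*conj(2) + 1*(-4)*conj(-2) + 2*(sqrt(3))*conj(-sqrt(3)) + 2*(-1)*conj(1) + 2*(0)*conj(0) + 2*(1)*conj(-1) + 2*(-sqrt(3))*conj(sqrt(3)) + 6*(0)*conj(0) + 6*(0)*conj(0)]
      = (1/24)[(8) + (8) + (-6) + (-2) + (0) + (-2) + (-6) + (0) + (0)] = 0/24 = 0
Hence the multiplicities are chi_5: 1, chi_7: 1. Dimension check: dim(chi_9)*dim(chi_8) = 2*2 = 4 and sum (mult * dim) = 1*2 + 1*2 = 4.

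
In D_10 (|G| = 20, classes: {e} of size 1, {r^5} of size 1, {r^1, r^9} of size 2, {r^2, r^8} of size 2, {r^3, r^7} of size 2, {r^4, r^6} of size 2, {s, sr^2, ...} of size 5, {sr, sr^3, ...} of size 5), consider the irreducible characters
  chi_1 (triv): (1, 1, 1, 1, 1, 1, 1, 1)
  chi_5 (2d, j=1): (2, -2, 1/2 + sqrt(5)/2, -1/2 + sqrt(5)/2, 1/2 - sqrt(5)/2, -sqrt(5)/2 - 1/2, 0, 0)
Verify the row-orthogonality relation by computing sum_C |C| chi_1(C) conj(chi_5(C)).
Sum = 0; so <chi_1, chi_5> = 0 (distinct irreducibles are orthogonal).

Justification: Compute term by term over conjugacy classes (|C| * chi_1(C) * conj(chi_5(C))):
  1*(1)*conj(2) + 1*(1)*conj(-2) + 2*(1)*conj(1/2 + sqrt(5)/2) + 2*(1)*conj(-1/2 + sqrt(5)/2) + 2*(1)*conj(1/2 - sqrt(5)/2) + 2*(1)*conj(-sqrt(5)/2 - 1/2) + 5*(1)*conj(0) + 5*(1)*conj(0)
  = (2) + (-2) + (1 + sqrt(5)) + (-1 + sqrt(5)) + (1 - sqrt(5)) + (-sqrt(5) - 1) + (0) + (0)
  = 0.
Dividing by |G| = 20 gives 0/20 = 0, matching the row-orthogonality relation <chi_1, chi_5> = [chi_1 = chi_5].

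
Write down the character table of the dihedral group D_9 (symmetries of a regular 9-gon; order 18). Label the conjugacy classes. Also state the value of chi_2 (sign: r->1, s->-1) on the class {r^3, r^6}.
Conjugacy classes: {e} of size 1, {r^1, r^8} of size 2, {r^2, r^7} of size 2, {r^3, r^6} of size 2, {r^4, r^5} of size 2, {s, sr, ..., sr^8} of size 9.
Character table:
  irrep \ class              {e} (size 1)  {r^1, r^8} (size 2)  {r^2, r^7} (size 2)  {r^3, r^6} (size 2)  {r^4, r^5} (size 2)  {s, sr, ..., sr^8} (size 9)
  chi_1 (triv)               1             1                    1                    1                    1                    1                          
  chi_2 (sign: r->1, s->-1)  1             1                    1                    1                    1                    -1                         
  chi_3 (2d, j=1)            2             2*cos(2*pi/9)        2*cos(4*pi/9)        -1                   -2*cos(pi/9)         0                          
  chi_4 (2d, j=2)            2             2*cos(4*pi/9)        -2*cos(pi/9)         -1                   2*cos(2*pi/9)        0                          
  chi_5 (2d, j=3)            2             -1                   -1                   2                    -1                   0                          
  chi_6 (2d, j=4)            2             -2*cos(pi/9)         2*cos(2*pi/9)        -1                   2*cos(4*pi/9)        0                          

Spot check: chi_2 (sign: r->1, s->-1) on {r^3, r^6} = 1.

Explanation: D_9 has order 2*9 = 18 with 6 conjugacy classes, hence 6 irreducibles. Sum of squared dims 1 + 1 + 4 + 4 + 4 + 4 = 18 = |G|. Linear characters come from the abelianisation; the 2-dimensional irreps have character r^k -> 2*cos(2*pi*j*k/9), reflections -> 0.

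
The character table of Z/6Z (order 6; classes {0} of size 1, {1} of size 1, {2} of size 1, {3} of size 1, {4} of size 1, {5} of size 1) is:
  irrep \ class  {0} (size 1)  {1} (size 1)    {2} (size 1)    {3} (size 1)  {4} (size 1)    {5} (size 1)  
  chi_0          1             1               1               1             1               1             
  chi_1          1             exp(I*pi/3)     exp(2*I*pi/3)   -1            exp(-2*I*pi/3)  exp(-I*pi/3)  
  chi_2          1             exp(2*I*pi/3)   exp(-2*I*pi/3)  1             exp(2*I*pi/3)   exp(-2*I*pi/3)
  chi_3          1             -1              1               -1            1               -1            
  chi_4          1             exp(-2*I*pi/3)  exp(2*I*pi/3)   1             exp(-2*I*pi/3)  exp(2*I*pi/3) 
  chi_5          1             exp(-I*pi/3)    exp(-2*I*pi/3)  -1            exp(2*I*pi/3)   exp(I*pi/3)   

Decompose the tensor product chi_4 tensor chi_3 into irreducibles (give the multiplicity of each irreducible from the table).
chi_4 tensor chi_3 = chi_1 (all other irreducibles have multiplicity 0).

Explanation: The character of a tensor product is the pointwise product (chi_4 * chi_3)(C) = chi_4(C) * chi_3(C):
  {0}: (1)*(1), {1}: (exp(-2*I*pi/3))*(-1), {2}: (exp(2*I*pi/3))*(1), {3}: (1)*(-1), {4}: (exp(-2*I*pi/3))*(1), {5}: (exp(2*I*pi/3))*(-1)
so (chi_4 * chi_3) takes values
  {0} -> 1, {1} -> -exp(-2*I*pi/3), {2} -> exp(2*I*pi/3), {3} -> -1, {4} -> exp(-2*I*pi/3), {5} -> -exp(2*I*pi/3).
Now take the inner product of this character with each irreducible chi from the table, <chi_4*chi_3, chi> = (1/6) sum_C |C| (chi_4*chi_3)(C) conj(chi(C)):
  <chi_4*chi_3, chi_0> = (1/6)[1*(1)*conj(1) + 1*(-exp(-2*I*pi/3))*conj(1) + 1*(exp(2*I*pi/3))*conj(1) + 1*(-1)*conj(1) + 1*(exp(-2*I*pi/3))*conj(1) + 1*(-exp(2*I*pi/3))*conj(1)]
      = (1/6)[(1) + (-exp(-2*I*pi/3)) + (exp(2*I*pi/3)) + (-1) + (exp(-2*I*pi/3)) + (-exp(2*I*pi/3))] = 0/6 = 0
  <chi_4*chi_3, chi_1> = (1/6)[1*(1)*conj(1) + 1*(-exp(-2*I*pi/3))*conj(exp(I*pi/3)) + 1*(exp(2*I*pi/3))*conj(exp(2*I*pi/3)) + 1*(-1)*conj(-1) + 1*(exp(-2*I*pi/3))*conj(exp(-2*I*pi/3)) + 1*(-exp(2*I*pi/3))*conj(exp(-I*pi/3))]
      = (1/6)[(1) + (1) + (1) + (1) + (1) + (1)] = 6/6 = 1
  <chi_4*chi_3, chi_2> = (1/6)[1*(1)*conj(1) + 1*(-exp(-2*I*pi/3))*conj(exp(2*I*pi/3)) + 1*(exp(2*I*pi/3))*conj(exp(-2*I*pi/3)) + 1*(-1)*conj(1) + 1*(exp(-2*I*pi/3))*conj(exp(2*I*pi/3)) + 1*(-exp(2*I*pi/3))*conj(exp(-2*I*pi/3))]
      = (1/6)[(1) + (-exp(2*I*pi/3)) + (exp(-2*I*pi/3)) + (-1) + (exp(2*I*pi/3)) + (-exp(-2*I*pi/3))] = 0/6 = 0
  <chi_4*chi_3, chi_3> = (1/6)[1*(1)*conj(1) + 1*(-exp(-2*I*pi/3))*conj(-1) + 1*(exp(2*I*pi/3))*conj(1) + 1*(-1)*conj(-1) + 1*(exp(-2*I*pi/3))*conj(1) + 1*(-exp(2*I*pi/3))*conj(-1)]
      = (1/6)[(1) + (exp(-2*I*pi/3)) + (exp(2*I*pi/3)) + (1) + (exp(-2*I*pi/3)) + (exp(2*I*pi/3))] = 0/6 = 0
  <chi_4*chi_3, chi_4> = (1/6)[1*(1)*conj(1) + 1*(-exp(-2*I*pi/3))*conj(exp(-2*I*pi/3)) + 1*(exp(2*I*pi/3))*conj(exp(2*I*pi/3)) + 1*(-1)*conj(1) + 1*(exp(-2*I*pi/3))*conj(exp(-2*I*pi/3)) + 1*(-exp(2*I*pi/3))*conj(exp(2*I*pi/3))]
      = (1/6)[(1) + (-1) + (1) + (-1) + (1) + (-1)] = 0/6 = 0
  <chi_4*chi_3, chi_5> = (1/6)[1*(1)*conj(1) + 1*(-exp(-2*I*pi/3))*conj(exp(-I*pi/3)) + 1*(exp(2*I*pi/3))*conj(exp(-2*I*pi/3)) + 1*(-1)*conj(-1) + 1*(exp(-2*I*pi/3))*conj(exp(2*I*pi/3)) + 1*(-exp(2*I*pi/3))*conj(exp(I*pi/3))]
      = (1/6)[(1) + (-exp(-I*pi/3)) + (exp(-2*I*pi/3)) + (1) + (exp(2*I*pi/3)) + (-exp(I*pi/3))] = 0/6 = 0
(Exp terms are combined using exp(i*s)*conj(exp(i*t)) = exp(i*(s-t)), and sums of them are collapsed using the identity that for every m > 1 the m distinct m-th roots of unity sum to 0, e.g. 1 + exp(2*I*pi/3) + exp(-2*I*pi/3) = 0.)
Hence the multiplicities are chi_1: 1. Dimension check: dim(chi_4)*dim(chi_3) = 1*1 = 1 and sum (mult * dim) = 1*1 = 1.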